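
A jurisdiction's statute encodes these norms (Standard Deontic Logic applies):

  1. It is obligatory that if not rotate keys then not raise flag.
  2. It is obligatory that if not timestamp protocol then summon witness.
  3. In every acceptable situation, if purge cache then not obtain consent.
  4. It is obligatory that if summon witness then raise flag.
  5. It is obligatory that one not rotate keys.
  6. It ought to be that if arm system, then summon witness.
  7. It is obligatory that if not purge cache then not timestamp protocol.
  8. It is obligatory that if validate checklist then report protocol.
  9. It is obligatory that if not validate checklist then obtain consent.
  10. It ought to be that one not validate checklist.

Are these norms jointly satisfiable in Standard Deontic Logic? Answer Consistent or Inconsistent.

Inconsistent

Premise 10 gives O(¬validate_checklist).
Premise 9 is O(¬validate_checklist → obtain_consent); since O(¬validate_checklist), deontic closure gives O(obtain_consent).
The contrapositive of premise 3 (O(purge_cache → ¬obtain_consent)) is O(obtain_consent → ¬purge_cache), and O(obtain_consent) is already established, so O(¬purge_cache).
Applying K to premise 7 (O(¬purge_cache → ¬timestamp_protocol)) and O(¬purge_cache) yields O(¬timestamp_protocol).
Applying K to premise 2 (O(¬timestamp_protocol → summon_witness)) and O(¬timestamp_protocol) yields O(summon_witness).
From O(summon_witness) and premise 4, O(summon_witness → raise_flag), we obtain O(raise_flag).
Premise 1, O(¬rotate_keys → ¬raise_flag), contraposes to O(raise_flag → rotate_keys); with O(raise_flag) we get O(rotate_keys).
However, premise 5 gives O(¬rotate_keys).
We now have both O(rotate_keys) and O(¬rotate_keys) — rotate_keys is simultaneously obligatory and forbidden, violating the D-axiom.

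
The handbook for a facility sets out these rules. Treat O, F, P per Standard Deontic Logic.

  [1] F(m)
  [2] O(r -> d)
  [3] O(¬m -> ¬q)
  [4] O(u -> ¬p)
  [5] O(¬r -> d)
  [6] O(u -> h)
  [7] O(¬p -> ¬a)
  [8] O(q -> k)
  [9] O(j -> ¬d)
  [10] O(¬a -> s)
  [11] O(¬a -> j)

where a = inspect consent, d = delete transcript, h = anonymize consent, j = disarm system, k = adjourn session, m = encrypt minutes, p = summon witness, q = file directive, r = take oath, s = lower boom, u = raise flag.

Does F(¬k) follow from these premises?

No

Premise 8 is O(q -> k), but O(q) is not derivable from the premises, so it does not yield O(k).
No other premise forces O(k). An ideal world satisfying every premise can still have ¬k true, so F(¬k) is not derivable.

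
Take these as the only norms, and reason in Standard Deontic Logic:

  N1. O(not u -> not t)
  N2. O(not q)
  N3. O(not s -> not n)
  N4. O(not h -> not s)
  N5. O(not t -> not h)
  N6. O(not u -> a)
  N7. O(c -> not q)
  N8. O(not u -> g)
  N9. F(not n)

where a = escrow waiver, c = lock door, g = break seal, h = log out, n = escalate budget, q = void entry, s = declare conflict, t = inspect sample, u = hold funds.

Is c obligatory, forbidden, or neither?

Neither

Premise 7 is O(c -> not q); even if O(not q) held, inferring O(c) would be affirming the consequent — invalid.
No premise or chain of K-axiom applications forces O(c), and none forces O(not c). So c is neither obligatory nor forbidden under these norms.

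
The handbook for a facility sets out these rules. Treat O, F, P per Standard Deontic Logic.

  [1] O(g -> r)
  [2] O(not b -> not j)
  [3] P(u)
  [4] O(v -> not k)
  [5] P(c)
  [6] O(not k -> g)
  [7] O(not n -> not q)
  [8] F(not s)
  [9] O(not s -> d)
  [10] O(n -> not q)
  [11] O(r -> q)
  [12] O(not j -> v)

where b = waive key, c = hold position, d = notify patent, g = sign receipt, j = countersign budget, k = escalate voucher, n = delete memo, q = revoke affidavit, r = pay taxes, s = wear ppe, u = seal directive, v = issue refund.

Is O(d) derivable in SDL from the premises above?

No

Premise 9 is O(not s -> d), but O(not s) is not derivable from the premises, so it does not yield O(d).
No other premise forces O(d). An ideal world satisfying every premise can still have d false, so O(d) is not derivable.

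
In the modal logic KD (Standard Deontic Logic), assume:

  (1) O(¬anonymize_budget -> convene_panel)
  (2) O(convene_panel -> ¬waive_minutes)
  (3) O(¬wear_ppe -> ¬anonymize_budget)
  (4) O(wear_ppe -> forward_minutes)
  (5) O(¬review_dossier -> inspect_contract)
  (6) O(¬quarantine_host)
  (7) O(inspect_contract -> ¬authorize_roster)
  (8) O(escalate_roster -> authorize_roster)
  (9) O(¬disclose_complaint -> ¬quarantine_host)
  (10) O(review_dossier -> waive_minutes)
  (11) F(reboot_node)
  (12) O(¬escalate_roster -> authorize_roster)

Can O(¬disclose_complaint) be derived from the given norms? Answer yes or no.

Premise 9 is O(¬disclose_complaint -> ¬quarantine_host); even if O(¬quarantine_host) held, inferring O(¬disclose_complaint) would be affirming the consequent — invalid.
No other premise forces O(¬disclose_complaint). An ideal world satisfying every premise can still have ¬disclose_complaint false, so O(¬disclose_complaint) is not derivable.

No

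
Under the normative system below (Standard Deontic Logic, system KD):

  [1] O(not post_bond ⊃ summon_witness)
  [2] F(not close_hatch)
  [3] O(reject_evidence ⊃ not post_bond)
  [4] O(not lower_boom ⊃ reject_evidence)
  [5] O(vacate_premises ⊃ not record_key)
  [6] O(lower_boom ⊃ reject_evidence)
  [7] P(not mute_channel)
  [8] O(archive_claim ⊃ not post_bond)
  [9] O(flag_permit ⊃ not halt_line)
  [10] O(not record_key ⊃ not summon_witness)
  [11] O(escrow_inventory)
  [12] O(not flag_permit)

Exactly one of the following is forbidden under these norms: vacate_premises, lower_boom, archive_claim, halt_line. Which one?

vacate_premises

By case analysis on lower_boom: premise 6 gives O(lower_boom ⊃ reject_evidence) and premise 4 gives O(not lower_boom ⊃ reject_evidence), so O(reject_evidence) either way.
Premise 3 is O(reject_evidence ⊃ not post_bond); since O(reject_evidence), deontic closure gives O(not post_bond).
Premise 1 is O(not post_bond ⊃ summon_witness); since O(not post_bond), deontic closure gives O(summon_witness).
The contrapositive of premise 10 (O(not record_key ⊃ not summon_witness)) is O(summon_witness ⊃ record_key), and O(summon_witness) is already established, so O(record_key).
The contrapositive of premise 5 (O(vacate_premises ⊃ not record_key)) is O(record_key ⊃ not vacate_premises), and O(record_key) is already established, so O(not vacate_premises).
So O(not vacate_premises) holds, i.e. vacate_premises is forbidden. None of the other listed options is forbidden under the premises.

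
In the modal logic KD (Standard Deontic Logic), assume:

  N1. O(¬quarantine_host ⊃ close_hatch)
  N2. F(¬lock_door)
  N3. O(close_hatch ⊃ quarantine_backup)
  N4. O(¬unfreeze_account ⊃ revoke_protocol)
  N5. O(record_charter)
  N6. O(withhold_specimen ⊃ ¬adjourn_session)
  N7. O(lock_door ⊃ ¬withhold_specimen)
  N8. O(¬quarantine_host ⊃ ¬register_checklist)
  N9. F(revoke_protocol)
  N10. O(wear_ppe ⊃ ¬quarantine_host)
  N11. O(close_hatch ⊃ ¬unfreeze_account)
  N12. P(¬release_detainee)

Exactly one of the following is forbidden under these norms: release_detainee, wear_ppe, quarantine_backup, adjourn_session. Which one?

F(revoke_protocol) at premise 9 means O(¬revoke_protocol).
Premise 4 is O(¬unfreeze_account ⊃ revoke_protocol); contrapositively O(¬revoke_protocol ⊃ unfreeze_account). Since O(¬revoke_protocol) holds, K gives O(unfreeze_account).
Premise 11, O(close_hatch ⊃ ¬unfreeze_account), contraposes to O(unfreeze_account ⊃ ¬close_hatch); with O(unfreeze_account) we get O(¬close_hatch).
Premise 1 is O(¬quarantine_host ⊃ close_hatch); contrapositively O(¬close_hatch ⊃ quarantine_host). Since O(¬close_hatch) holds, K gives O(quarantine_host).
Premise 10, O(wear_ppe ⊃ ¬quarantine_host), contraposes to O(quarantine_host ⊃ ¬wear_ppe); with O(quarantine_host) we get O(¬wear_ppe).
So O(¬wear_ppe) holds, i.e. wear_ppe is forbidden. None of the other listed options is forbidden under the premises.

wear_ppe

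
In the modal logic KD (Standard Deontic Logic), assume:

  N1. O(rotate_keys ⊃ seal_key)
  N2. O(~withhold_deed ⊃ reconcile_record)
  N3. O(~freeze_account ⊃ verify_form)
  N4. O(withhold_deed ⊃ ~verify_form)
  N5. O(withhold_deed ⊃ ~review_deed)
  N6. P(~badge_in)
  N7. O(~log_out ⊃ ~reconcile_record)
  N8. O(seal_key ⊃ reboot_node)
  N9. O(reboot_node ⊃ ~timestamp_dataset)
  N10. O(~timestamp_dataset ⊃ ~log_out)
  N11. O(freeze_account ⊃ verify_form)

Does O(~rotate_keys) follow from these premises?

Premises 3 and 11 are O(~freeze_account ⊃ verify_form) and O(freeze_account ⊃ verify_form); every ideal world satisfies ~freeze_account or freeze_account, so in either case verify_form holds — hence O(verify_form).
The contrapositive of premise 4 (O(withhold_deed ⊃ ~verify_form)) is O(verify_form ⊃ ~withhold_deed), and O(verify_form) is already established, so O(~withhold_deed).
Premise 2 is O(~withhold_deed ⊃ reconcile_record); since O(~withhold_deed), deontic closure gives O(reconcile_record).
Premise 7 is O(~log_out ⊃ ~reconcile_record); contrapositively O(reconcile_record ⊃ log_out). Since O(reconcile_record) holds, K gives O(log_out).
The contrapositive of premise 10 (O(~timestamp_dataset ⊃ ~log_out)) is O(log_out ⊃ timestamp_dataset), and O(log_out) is already established, so O(timestamp_dataset).
The contrapositive of premise 9 (O(reboot_node ⊃ ~timestamp_dataset)) is O(timestamp_dataset ⊃ ~reboot_node), and O(timestamp_dataset) is already established, so O(~reboot_node).
Premise 8, O(seal_key ⊃ reboot_node), contraposes to O(~reboot_node ⊃ ~seal_key); with O(~reboot_node) we get O(~seal_key).
The contrapositive of premise 1 (O(rotate_keys ⊃ seal_key)) is O(~seal_key ⊃ ~rotate_keys), and O(~seal_key) is already established, so O(~rotate_keys).
Premises 5, 6 do not contribute to this derivation.
So O(~rotate_keys) follows.

Yes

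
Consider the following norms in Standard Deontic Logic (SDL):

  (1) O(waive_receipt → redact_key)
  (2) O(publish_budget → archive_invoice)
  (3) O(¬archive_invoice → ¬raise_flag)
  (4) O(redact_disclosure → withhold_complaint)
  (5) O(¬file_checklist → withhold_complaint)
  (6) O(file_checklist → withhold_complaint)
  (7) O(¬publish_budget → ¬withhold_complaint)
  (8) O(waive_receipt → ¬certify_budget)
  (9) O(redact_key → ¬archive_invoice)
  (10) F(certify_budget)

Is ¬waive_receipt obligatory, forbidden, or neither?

Premises 6 and 5 are O(file_checklist → withhold_complaint) and O(¬file_checklist → withhold_complaint); every ideal world satisfies file_checklist or ¬file_checklist, so in either case withhold_complaint holds — hence O(withhold_complaint).
Premise 7, O(¬publish_budget → ¬withhold_complaint), contraposes to O(withhold_complaint → publish_budget); with O(withhold_complaint) we get O(publish_budget).
From O(publish_budget) and premise 2, O(publish_budget → archive_invoice), we obtain O(archive_invoice).
Premise 9, O(redact_key → ¬archive_invoice), contraposes to O(archive_invoice → ¬redact_key); with O(archive_invoice) we get O(¬redact_key).
Premise 1 is O(waive_receipt → redact_key); contrapositively O(¬redact_key → ¬waive_receipt). Since O(¬redact_key) holds, K gives O(¬waive_receipt).
Premises 3, 4, 8, 10 do not contribute to this derivation.
Hence ¬waive_receipt is obligatory.

Obligatory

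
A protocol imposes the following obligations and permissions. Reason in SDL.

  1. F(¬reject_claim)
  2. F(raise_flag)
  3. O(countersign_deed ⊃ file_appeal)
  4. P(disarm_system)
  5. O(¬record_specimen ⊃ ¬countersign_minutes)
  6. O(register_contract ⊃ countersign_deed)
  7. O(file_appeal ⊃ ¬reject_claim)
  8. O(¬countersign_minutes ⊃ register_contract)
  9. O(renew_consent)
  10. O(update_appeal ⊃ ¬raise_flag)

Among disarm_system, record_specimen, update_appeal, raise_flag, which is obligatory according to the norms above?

F(¬reject_claim) at premise 1 means O(reject_claim).
Premise 7 is O(file_appeal ⊃ ¬reject_claim); contrapositively O(reject_claim ⊃ ¬file_appeal). Since O(reject_claim) holds, K gives O(¬file_appeal).
Premise 3, O(countersign_deed ⊃ file_appeal), contraposes to O(¬file_appeal ⊃ ¬countersign_deed); with O(¬file_appeal) we get O(¬countersign_deed).
The contrapositive of premise 6 (O(register_contract ⊃ countersign_deed)) is O(¬countersign_deed ⊃ ¬register_contract), and O(¬countersign_deed) is already established, so O(¬register_contract).
Premise 8, O(¬countersign_minutes ⊃ register_contract), contraposes to O(¬register_contract ⊃ countersign_minutes); with O(¬register_contract) we get O(countersign_minutes).
The contrapositive of premise 5 (O(¬record_specimen ⊃ ¬countersign_minutes)) is O(countersign_minutes ⊃ record_specimen), and O(countersign_minutes) is already established, so O(record_specimen).
So O(record_specimen) holds — record_specimen is obligatory. None of the other listed options is made obligatory by any chain of premises.

record_specimen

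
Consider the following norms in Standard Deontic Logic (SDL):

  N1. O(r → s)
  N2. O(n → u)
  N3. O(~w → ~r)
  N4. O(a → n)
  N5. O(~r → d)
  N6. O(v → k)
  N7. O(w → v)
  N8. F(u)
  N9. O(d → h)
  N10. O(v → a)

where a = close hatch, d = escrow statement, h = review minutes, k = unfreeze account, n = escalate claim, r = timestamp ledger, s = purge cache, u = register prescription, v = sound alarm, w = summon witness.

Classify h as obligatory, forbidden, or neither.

Obligatory

Premise 8, F(u), is equivalent to O(~u).
Premise 2, O(n → u), contraposes to O(~u → ~n); with O(~u) we get O(~n).
The contrapositive of premise 4 (O(a → n)) is O(~n → ~a), and O(~n) is already established, so O(~a).
Premise 10 is O(v → a); contrapositively O(~a → ~v). Since O(~a) holds, K gives O(~v).
Premise 7, O(w → v), contraposes to O(~v → ~w); with O(~v) we get O(~w).
Applying K to premise 3 (O(~w → ~r)) and O(~w) yields O(~r).
From O(~r) and premise 5, O(~r → d), we obtain O(d).
Applying K to premise 9 (O(d → h)) and O(d) yields O(h).
Premises 1, 6 do not contribute to this derivation.
Hence h is obligatory.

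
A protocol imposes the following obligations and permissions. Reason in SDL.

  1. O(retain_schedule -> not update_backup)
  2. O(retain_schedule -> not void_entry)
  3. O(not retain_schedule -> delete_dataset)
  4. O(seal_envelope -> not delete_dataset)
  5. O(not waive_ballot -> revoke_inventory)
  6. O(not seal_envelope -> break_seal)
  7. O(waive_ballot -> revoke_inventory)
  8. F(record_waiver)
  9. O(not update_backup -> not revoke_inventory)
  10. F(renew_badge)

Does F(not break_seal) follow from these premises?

Yes

Premises 7 and 5 cover both cases: O(waive_ballot -> revoke_inventory) and O(not waive_ballot -> revoke_inventory). Since waive_ballot ∨ not waive_ballot is a tautology, O(revoke_inventory) follows.
Premise 9 is O(not update_backup -> not revoke_inventory); contrapositively O(revoke_inventory -> update_backup). Since O(revoke_inventory) holds, K gives O(update_backup).
The contrapositive of premise 1 (O(retain_schedule -> not update_backup)) is O(update_backup -> not retain_schedule), and O(update_backup) is already established, so O(not retain_schedule).
Applying K to premise 3 (O(not retain_schedule -> delete_dataset)) and O(not retain_schedule) yields O(delete_dataset).
The contrapositive of premise 4 (O(seal_envelope -> not delete_dataset)) is O(delete_dataset -> not seal_envelope), and O(delete_dataset) is already established, so O(not seal_envelope).
Applying K to premise 6 (O(not seal_envelope -> break_seal)) and O(not seal_envelope) yields O(break_seal).
Premises 2, 8, 10 do not contribute to this derivation.
So O(break_seal) holds, i.e. F(not break_seal). The claim follows.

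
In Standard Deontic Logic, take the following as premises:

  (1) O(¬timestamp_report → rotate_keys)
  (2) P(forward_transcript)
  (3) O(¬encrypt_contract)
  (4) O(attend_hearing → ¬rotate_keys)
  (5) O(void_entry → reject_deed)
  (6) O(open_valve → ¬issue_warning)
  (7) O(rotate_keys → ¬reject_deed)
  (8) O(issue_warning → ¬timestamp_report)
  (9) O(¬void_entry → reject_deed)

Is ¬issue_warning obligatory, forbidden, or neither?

Premises 9 and 5 cover both cases: O(¬void_entry → reject_deed) and O(void_entry → reject_deed). Since ¬void_entry ∨ void_entry is a tautology, O(reject_deed) follows.
Premise 7, O(rotate_keys → ¬reject_deed), contraposes to O(reject_deed → ¬rotate_keys); with O(reject_deed) we get O(¬rotate_keys).
The contrapositive of premise 1 (O(¬timestamp_report → rotate_keys)) is O(¬rotate_keys → timestamp_report), and O(¬rotate_keys) is already established, so O(timestamp_report).
The contrapositive of premise 8 (O(issue_warning → ¬timestamp_report)) is O(timestamp_report → ¬issue_warning), and O(timestamp_report) is already established, so O(¬issue_warning).
Premises 2, 3, 4, 6 do not contribute to this derivation.
Hence ¬issue_warning is obligatory.

Obligatory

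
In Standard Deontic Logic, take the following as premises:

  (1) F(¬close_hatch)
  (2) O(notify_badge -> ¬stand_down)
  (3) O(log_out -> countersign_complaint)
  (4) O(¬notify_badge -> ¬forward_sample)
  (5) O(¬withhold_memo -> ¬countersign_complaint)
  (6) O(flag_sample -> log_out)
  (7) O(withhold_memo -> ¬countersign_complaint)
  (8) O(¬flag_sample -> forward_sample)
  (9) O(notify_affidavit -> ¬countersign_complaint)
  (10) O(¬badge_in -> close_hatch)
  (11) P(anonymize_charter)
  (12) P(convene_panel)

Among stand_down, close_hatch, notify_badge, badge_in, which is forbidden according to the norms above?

Premises 5 and 7 are O(¬withhold_memo -> ¬countersign_complaint) and O(withhold_memo -> ¬countersign_complaint); every ideal world satisfies ¬withhold_memo or withhold_memo, so in either case ¬countersign_complaint holds — hence O(¬countersign_complaint).
The contrapositive of premise 3 (O(log_out -> countersign_complaint)) is O(¬countersign_complaint -> ¬log_out), and O(¬countersign_complaint) is already established, so O(¬log_out).
Premise 6 is O(flag_sample -> log_out); contrapositively O(¬log_out -> ¬flag_sample). Since O(¬log_out) holds, K gives O(¬flag_sample).
Applying K to premise 8 (O(¬flag_sample -> forward_sample)) and O(¬flag_sample) yields O(forward_sample).
Premise 4 is O(¬notify_badge -> ¬forward_sample); contrapositively O(forward_sample -> notify_badge). Since O(forward_sample) holds, K gives O(notify_badge).
Premise 2 is O(notify_badge -> ¬stand_down); since O(notify_badge), deontic closure gives O(¬stand_down).
So O(¬stand_down) holds, i.e. stand_down is forbidden. None of the other listed options is forbidden under the premises.

stand_down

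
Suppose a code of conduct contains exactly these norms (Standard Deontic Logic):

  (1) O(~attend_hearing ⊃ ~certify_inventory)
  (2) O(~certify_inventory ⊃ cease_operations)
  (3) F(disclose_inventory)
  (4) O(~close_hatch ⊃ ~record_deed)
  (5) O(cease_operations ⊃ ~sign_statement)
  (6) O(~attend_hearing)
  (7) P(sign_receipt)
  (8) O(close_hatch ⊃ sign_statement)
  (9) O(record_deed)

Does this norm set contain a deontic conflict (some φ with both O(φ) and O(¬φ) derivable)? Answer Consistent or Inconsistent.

Premise 9 states O(record_deed) outright.
Premise 4 is O(~close_hatch ⊃ ~record_deed); contrapositively O(record_deed ⊃ close_hatch). Since O(record_deed) holds, K gives O(close_hatch).
Applying K to premise 8 (O(close_hatch ⊃ sign_statement)) and O(close_hatch) yields O(sign_statement).
The contrapositive of premise 5 (O(cease_operations ⊃ ~sign_statement)) is O(sign_statement ⊃ ~cease_operations), and O(sign_statement) is already established, so O(~cease_operations).
The contrapositive of premise 2 (O(~certify_inventory ⊃ cease_operations)) is O(~cease_operations ⊃ certify_inventory), and O(~cease_operations) is already established, so O(certify_inventory).
The contrapositive of premise 1 (O(~attend_hearing ⊃ ~certify_inventory)) is O(certify_inventory ⊃ attend_hearing), and O(certify_inventory) is already established, so O(attend_hearing).
Yet premise 6 states O(~attend_hearing).
We now have both O(attend_hearing) and O(~attend_hearing) — attend_hearing is simultaneously obligatory and forbidden, violating the D-axiom.

Inconsistent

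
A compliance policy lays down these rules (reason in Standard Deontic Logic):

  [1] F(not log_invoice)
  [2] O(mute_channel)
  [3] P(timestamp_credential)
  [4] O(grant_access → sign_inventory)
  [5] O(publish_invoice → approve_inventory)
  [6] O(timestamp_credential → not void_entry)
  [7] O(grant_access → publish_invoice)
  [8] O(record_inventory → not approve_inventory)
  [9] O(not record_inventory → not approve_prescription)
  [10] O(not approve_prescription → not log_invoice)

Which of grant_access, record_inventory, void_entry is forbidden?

Premise 1, F(not log_invoice), is equivalent to O(log_invoice).
Premise 10 is O(not approve_prescription → not log_invoice); contrapositively O(log_invoice → approve_prescription). Since O(log_invoice) holds, K gives O(approve_prescription).
Premise 9 is O(not record_inventory → not approve_prescription); contrapositively O(approve_prescription → record_inventory). Since O(approve_prescription) holds, K gives O(record_inventory).
With premise 8, O(record_inventory → not approve_inventory), the K-axiom yields O(not approve_inventory).
Premise 5, O(publish_invoice → approve_inventory), contraposes to O(not approve_inventory → not publish_invoice); with O(not approve_inventory) we get O(not publish_invoice).
The contrapositive of premise 7 (O(grant_access → publish_invoice)) is O(not publish_invoice → not grant_access), and O(not publish_invoice) is already established, so O(not grant_access).
So O(not grant_access) holds, i.e. grant_access is forbidden. None of the other listed options is forbidden under the premises.

grant_access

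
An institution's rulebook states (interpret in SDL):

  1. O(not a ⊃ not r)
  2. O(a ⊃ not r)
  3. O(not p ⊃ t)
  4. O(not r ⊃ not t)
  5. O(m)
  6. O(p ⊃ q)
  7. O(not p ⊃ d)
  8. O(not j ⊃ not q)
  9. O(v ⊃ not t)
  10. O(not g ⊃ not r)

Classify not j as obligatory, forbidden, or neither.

Forbidden

By case analysis on not a: premise 1 gives O(not a ⊃ not r) and premise 2 gives O(a ⊃ not r), so O(not r) either way.
Applying K to premise 4 (O(not r ⊃ not t)) and O(not r) yields O(not t).
Premise 3 is O(not p ⊃ t); contrapositively O(not t ⊃ p). Since O(not t) holds, K gives O(p).
Premise 6 is O(p ⊃ q); since O(p), deontic closure gives O(q).
The contrapositive of premise 8 (O(not j ⊃ not q)) is O(q ⊃ j), and O(q) is already established, so O(j).
Premises 5, 7, 9, 10 do not contribute to this derivation.
Thus O(j), which is F(not j): not j is forbidden.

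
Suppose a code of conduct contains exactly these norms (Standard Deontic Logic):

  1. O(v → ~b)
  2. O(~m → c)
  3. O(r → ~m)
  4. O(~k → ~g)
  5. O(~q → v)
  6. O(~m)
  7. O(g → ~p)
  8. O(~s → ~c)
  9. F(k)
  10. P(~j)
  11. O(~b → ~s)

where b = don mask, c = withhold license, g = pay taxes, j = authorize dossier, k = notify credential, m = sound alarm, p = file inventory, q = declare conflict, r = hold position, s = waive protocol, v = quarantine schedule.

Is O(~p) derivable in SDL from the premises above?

Premise 7 is O(g → ~p), but O(g) is not derivable from the premises, so it does not yield O(~p).
No other premise forces O(~p). An ideal world satisfying every premise can still have ~p false, so O(~p) is not derivable.

No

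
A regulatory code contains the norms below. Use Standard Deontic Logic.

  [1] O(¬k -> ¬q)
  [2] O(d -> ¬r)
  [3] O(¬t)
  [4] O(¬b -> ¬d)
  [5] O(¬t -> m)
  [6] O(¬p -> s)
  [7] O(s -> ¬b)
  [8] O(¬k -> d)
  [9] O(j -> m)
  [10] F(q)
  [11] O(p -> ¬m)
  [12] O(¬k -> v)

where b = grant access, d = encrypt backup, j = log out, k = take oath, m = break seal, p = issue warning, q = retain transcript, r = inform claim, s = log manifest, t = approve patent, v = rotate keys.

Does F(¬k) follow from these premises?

Premise 3 gives O(¬t).
Premise 5 is O(¬t -> m); since O(¬t), deontic closure gives O(m).
Premise 11 is O(p -> ¬m); contrapositively O(m -> ¬p). Since O(m) holds, K gives O(¬p).
From O(¬p) and premise 6, O(¬p -> s), we obtain O(s).
From O(s) and premise 7, O(s -> ¬b), we obtain O(¬b).
From O(¬b) and premise 4, O(¬b -> ¬d), we obtain O(¬d).
Premise 8, O(¬k -> d), contraposes to O(¬d -> k); with O(¬d) we get O(k).
Premises 1, 2, 9, 10, 12 do not contribute to this derivation.
So O(k) holds, i.e. F(¬k). The claim follows.

Yes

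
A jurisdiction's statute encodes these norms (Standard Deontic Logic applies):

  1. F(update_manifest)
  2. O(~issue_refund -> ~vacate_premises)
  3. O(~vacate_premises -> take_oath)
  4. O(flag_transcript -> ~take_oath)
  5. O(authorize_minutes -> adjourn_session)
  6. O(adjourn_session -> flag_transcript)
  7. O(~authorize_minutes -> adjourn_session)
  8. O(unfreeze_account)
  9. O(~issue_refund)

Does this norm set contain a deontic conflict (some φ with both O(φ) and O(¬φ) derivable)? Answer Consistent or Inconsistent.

By case analysis on ~authorize_minutes: premise 7 gives O(~authorize_minutes -> adjourn_session) and premise 5 gives O(authorize_minutes -> adjourn_session), so O(adjourn_session) either way.
Premise 6 is O(adjourn_session -> flag_transcript); since O(adjourn_session), deontic closure gives O(flag_transcript).
From O(flag_transcript) and premise 4, O(flag_transcript -> ~take_oath), we obtain O(~take_oath).
Premise 3 is O(~vacate_premises -> take_oath); contrapositively O(~take_oath -> vacate_premises). Since O(~take_oath) holds, K gives O(vacate_premises).
Premise 2 is O(~issue_refund -> ~vacate_premises); contrapositively O(vacate_premises -> issue_refund). Since O(vacate_premises) holds, K gives O(issue_refund).
But premise 9 directly asserts O(~issue_refund).
We now have both O(issue_refund) and O(~issue_refund) — issue_refund is simultaneously obligatory and forbidden, violating the D-axiom.

Inconsistent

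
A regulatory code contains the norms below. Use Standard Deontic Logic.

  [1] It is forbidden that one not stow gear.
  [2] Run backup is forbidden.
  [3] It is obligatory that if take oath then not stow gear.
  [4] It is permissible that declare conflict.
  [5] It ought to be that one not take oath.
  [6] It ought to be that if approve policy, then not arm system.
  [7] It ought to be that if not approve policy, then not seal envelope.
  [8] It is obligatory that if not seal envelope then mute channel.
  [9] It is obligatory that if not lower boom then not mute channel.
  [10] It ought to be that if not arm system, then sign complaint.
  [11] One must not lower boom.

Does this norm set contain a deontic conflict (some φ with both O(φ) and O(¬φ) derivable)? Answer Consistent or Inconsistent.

Premise 3 is O(take_oath → ¬stow_gear), but O(take_oath) is not derivable from the premises, so it does not yield O(¬stow_gear).
So O(¬stow_gear) is not derivable, and the apparent clash with O(stow_gear) does not arise.
A world satisfying every obligation exists (e.g. approve_policy=true, arm_system=false, declare_conflict=false, lower_boom=false, mute_channel=false, run_backup=false, seal_envelope=true, sign_complaint=true, stow_gear=true, take_oath=false); no atom is both obligatory and forbidden, so the set is consistent.

Consistent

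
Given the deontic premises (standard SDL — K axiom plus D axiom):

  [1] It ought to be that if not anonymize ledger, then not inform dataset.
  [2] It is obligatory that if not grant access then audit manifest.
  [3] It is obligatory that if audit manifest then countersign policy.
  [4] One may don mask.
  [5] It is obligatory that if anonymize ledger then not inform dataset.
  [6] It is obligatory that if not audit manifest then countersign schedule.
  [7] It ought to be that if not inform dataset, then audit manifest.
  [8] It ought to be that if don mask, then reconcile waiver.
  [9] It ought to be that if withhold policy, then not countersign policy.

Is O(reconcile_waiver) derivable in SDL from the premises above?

No

Premise 8 is O(don_mask → reconcile_waiver), but O(don_mask) is not derivable from the premises (the permission P(don_mask) asserts only ¬O(¬don_mask), not O(don_mask)), so it does not yield O(reconcile_waiver).
No other premise forces O(reconcile_waiver). An ideal world satisfying every premise can still have reconcile_waiver false, so O(reconcile_waiver) is not derivable.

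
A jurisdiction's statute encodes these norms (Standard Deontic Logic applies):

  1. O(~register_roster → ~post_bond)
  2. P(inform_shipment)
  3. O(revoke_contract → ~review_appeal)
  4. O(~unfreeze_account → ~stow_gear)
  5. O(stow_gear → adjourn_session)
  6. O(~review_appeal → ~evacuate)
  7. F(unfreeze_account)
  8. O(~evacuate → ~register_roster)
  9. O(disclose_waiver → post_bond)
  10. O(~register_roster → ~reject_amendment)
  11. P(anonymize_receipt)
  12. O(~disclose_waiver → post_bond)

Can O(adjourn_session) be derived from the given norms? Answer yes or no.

No

Premise 5 is O(stow_gear → adjourn_session), but O(stow_gear) is not derivable from the premises, so it does not yield O(adjourn_session).
No other premise forces O(adjourn_session). An ideal world satisfying every premise can still have adjourn_session false, so O(adjourn_session) is not derivable.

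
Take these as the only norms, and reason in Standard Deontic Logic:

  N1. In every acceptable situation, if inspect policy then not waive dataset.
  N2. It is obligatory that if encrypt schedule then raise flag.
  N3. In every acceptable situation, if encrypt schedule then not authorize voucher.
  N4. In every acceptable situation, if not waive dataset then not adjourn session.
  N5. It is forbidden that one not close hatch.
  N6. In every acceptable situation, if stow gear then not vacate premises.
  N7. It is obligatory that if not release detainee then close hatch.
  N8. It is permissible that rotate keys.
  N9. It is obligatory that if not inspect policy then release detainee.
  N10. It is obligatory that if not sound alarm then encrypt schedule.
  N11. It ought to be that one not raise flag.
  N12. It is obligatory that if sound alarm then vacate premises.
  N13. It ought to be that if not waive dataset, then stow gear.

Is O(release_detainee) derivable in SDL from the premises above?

Premise 11 gives O(¬raise_flag).
Premise 2, O(encrypt_schedule → raise_flag), contraposes to O(¬raise_flag → ¬encrypt_schedule); with O(¬raise_flag) we get O(¬encrypt_schedule).
Premise 10 is O(¬sound_alarm → encrypt_schedule); contrapositively O(¬encrypt_schedule → sound_alarm). Since O(¬encrypt_schedule) holds, K gives O(sound_alarm).
Premise 12 is O(sound_alarm → vacate_premises); since O(sound_alarm), deontic closure gives O(vacate_premises).
Premise 6 is O(stow_gear → ¬vacate_premises); contrapositively O(vacate_premises → ¬stow_gear). Since O(vacate_premises) holds, K gives O(¬stow_gear).
Premise 13, O(¬waive_dataset → stow_gear), contraposes to O(¬stow_gear → waive_dataset); with O(¬stow_gear) we get O(waive_dataset).
Premise 1 is O(inspect_policy → ¬waive_dataset); contrapositively O(waive_dataset → ¬inspect_policy). Since O(waive_dataset) holds, K gives O(¬inspect_policy).
Premise 9 is O(¬inspect_policy → release_detainee); since O(¬inspect_policy), deontic closure gives O(release_detainee).
Premises 3, 4, 5, 7, 8 do not contribute to this derivation.
So O(release_detainee) follows.

Yes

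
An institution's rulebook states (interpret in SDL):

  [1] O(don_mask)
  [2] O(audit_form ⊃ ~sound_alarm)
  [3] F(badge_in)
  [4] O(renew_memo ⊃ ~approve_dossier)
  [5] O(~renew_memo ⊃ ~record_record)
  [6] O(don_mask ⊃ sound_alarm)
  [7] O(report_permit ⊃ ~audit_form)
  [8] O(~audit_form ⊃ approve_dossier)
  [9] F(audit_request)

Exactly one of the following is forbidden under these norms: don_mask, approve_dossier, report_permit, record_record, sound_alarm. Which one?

Premise 1 gives O(don_mask).
Premise 6 is O(don_mask ⊃ sound_alarm); since O(don_mask), deontic closure gives O(sound_alarm).
Premise 2 is O(audit_form ⊃ ~sound_alarm); contrapositively O(sound_alarm ⊃ ~audit_form). Since O(sound_alarm) holds, K gives O(~audit_form).
Premise 8 is O(~audit_form ⊃ approve_dossier); since O(~audit_form), deontic closure gives O(approve_dossier).
The contrapositive of premise 4 (O(renew_memo ⊃ ~approve_dossier)) is O(approve_dossier ⊃ ~renew_memo), and O(approve_dossier) is already established, so O(~renew_memo).
With premise 5, O(~renew_memo ⊃ ~record_record), the K-axiom yields O(~record_record).
So O(~record_record) holds, i.e. record_record is forbidden. None of the other listed options is forbidden under the premises.

record_record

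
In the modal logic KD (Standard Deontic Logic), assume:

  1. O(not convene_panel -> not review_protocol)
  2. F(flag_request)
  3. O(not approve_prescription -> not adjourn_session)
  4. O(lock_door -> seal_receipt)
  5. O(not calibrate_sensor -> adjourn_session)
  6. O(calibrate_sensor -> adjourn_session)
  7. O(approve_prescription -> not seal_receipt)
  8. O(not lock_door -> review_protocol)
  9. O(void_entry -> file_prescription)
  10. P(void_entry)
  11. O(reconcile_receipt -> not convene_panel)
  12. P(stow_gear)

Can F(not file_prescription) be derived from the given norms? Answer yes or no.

Premise 9 is O(void_entry -> file_prescription), but O(void_entry) is not derivable from the premises (the permission P(void_entry) asserts only not O(not void_entry), not O(void_entry)), so it does not yield O(file_prescription).
No other premise forces O(file_prescription). An ideal world satisfying every premise can still have not file_prescription true, so F(not file_prescription) is not derivable.

No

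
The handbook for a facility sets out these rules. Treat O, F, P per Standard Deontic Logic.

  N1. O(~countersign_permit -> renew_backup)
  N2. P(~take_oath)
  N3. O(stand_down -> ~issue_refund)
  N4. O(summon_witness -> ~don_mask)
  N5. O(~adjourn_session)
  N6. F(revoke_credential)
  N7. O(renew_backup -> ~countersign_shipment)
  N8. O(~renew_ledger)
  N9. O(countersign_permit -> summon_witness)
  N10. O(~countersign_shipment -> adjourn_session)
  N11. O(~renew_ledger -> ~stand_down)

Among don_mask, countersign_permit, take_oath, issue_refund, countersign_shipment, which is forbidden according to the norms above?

From premise 5 we have O(~adjourn_session).
The contrapositive of premise 10 (O(~countersign_shipment -> adjourn_session)) is O(~adjourn_session -> countersign_shipment), and O(~adjourn_session) is already established, so O(countersign_shipment).
Premise 7, O(renew_backup -> ~countersign_shipment), contraposes to O(countersign_shipment -> ~renew_backup); with O(countersign_shipment) we get O(~renew_backup).
Premise 1, O(~countersign_permit -> renew_backup), contraposes to O(~renew_backup -> countersign_permit); with O(~renew_backup) we get O(countersign_permit).
Applying K to premise 9 (O(countersign_permit -> summon_witness)) and O(countersign_permit) yields O(summon_witness).
Applying K to premise 4 (O(summon_witness -> ~don_mask)) and O(summon_witness) yields O(~don_mask).
So O(~don_mask) holds, i.e. don_mask is forbidden. None of the other listed options is forbidden under the premises.

don_mask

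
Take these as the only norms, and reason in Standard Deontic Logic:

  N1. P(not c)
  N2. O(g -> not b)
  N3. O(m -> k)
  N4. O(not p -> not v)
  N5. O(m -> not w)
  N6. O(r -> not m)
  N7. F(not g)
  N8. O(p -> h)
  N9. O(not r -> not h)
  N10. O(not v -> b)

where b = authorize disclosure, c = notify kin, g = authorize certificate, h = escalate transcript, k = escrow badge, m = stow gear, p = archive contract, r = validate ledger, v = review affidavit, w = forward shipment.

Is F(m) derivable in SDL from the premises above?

F(not g) at premise 7 means O(g).
With premise 2, O(g -> not b), the K-axiom yields O(not b).
The contrapositive of premise 10 (O(not v -> b)) is O(not b -> v), and O(not b) is already established, so O(v).
The contrapositive of premise 4 (O(not p -> not v)) is O(v -> p), and O(v) is already established, so O(p).
With premise 8, O(p -> h), the K-axiom yields O(h).
Premise 9 is O(not r -> not h); contrapositively O(h -> r). Since O(h) holds, K gives O(r).
Premise 6 is O(r -> not m); since O(r), deontic closure gives O(not m).
Premises 1, 3, 5 do not contribute to this derivation.
So O(not m) holds, i.e. F(m). The claim follows.

Yes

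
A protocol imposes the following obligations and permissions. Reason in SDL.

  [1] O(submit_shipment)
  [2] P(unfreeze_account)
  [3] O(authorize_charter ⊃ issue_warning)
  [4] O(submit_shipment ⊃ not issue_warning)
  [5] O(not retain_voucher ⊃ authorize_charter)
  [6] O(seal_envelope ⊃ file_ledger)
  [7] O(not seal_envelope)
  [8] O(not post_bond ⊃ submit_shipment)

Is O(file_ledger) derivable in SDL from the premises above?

No

Premise 6 is O(seal_envelope ⊃ file_ledger), but O(seal_envelope) is not derivable from the premises, so it does not yield O(file_ledger).
No other premise forces O(file_ledger). An ideal world satisfying every premise can still have file_ledger false, so O(file_ledger) is not derivable.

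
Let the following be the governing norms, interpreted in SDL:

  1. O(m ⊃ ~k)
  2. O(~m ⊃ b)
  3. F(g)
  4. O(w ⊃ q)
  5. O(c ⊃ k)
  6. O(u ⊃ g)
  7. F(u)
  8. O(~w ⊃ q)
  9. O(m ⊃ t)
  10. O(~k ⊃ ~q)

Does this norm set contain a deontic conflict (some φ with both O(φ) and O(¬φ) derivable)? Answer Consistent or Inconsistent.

Consistent

Premise 6 is O(u ⊃ g), but O(u) is not derivable from the premises, so it does not yield O(g).
So O(g) is not derivable, and the apparent clash with O(~g) does not arise.
A world satisfying every obligation exists (e.g. b=true, c=false, g=false, k=true, m=false, q=true, t=false, u=false, w=false); no atom is both obligatory and forbidden, so the set is consistent.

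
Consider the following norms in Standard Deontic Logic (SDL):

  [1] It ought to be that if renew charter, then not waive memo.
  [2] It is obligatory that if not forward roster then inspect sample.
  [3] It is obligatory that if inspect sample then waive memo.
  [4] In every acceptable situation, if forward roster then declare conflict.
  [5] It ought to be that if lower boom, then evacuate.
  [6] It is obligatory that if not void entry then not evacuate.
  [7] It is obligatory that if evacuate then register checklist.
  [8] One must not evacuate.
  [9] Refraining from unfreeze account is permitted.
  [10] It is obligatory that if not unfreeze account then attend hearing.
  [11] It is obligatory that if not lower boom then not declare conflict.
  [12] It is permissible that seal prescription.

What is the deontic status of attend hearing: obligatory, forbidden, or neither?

Premise 10 is O(¬unfreeze_account → attend_hearing), but O(¬unfreeze_account) is not derivable from the premises (the permission P(¬unfreeze_account) asserts only ¬O(unfreeze_account), not O(¬unfreeze_account)), so it does not yield O(attend_hearing).
No premise or chain of K-axiom applications forces O(attend_hearing), and none forces O(¬attend_hearing). So attend_hearing is neither obligatory nor forbidden under these norms.

Neither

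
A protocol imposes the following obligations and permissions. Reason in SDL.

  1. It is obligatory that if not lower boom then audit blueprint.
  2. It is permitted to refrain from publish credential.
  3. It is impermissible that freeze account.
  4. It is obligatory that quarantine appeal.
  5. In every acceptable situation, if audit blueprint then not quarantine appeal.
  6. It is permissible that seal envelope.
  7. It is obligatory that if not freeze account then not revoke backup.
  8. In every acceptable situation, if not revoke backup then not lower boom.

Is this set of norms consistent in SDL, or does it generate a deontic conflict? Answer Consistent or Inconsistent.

Premise 4 states O(quarantine_appeal) outright.
Premise 5 is O(audit_blueprint → ¬quarantine_appeal); contrapositively O(quarantine_appeal → ¬audit_blueprint). Since O(quarantine_appeal) holds, K gives O(¬audit_blueprint).
Premise 1 is O(¬lower_boom → audit_blueprint); contrapositively O(¬audit_blueprint → lower_boom). Since O(¬audit_blueprint) holds, K gives O(lower_boom).
Premise 8, O(¬revoke_backup → ¬lower_boom), contraposes to O(lower_boom → revoke_backup); with O(lower_boom) we get O(revoke_backup).
Premise 7 is O(¬freeze_account → ¬revoke_backup); contrapositively O(revoke_backup → freeze_account). Since O(revoke_backup) holds, K gives O(freeze_account).
But premise 3, F(freeze_account), means O(¬freeze_account).
We now have both O(freeze_account) and O(¬freeze_account) — freeze_account is simultaneously obligatory and forbidden, violating the D-axiom.

Inconsistent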